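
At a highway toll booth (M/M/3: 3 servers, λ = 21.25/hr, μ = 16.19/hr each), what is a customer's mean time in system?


a = 1.3125; ρ = 0.4375; P₀ = 0.260152
Lq = P₀·a^c·ρ/(c!(1−ρ)²) = 0.13557
Wq = Lq/λ = 0.13557/21.25 = 0.006380 hr
W = Wq + 1/μ = 0.006380 + 0.06177 = 0.06815 hr

Final: 0.06815 hr


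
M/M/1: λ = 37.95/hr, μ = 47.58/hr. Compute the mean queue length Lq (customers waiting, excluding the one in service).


ρ = 37.95/47.58 = 0.7976
Lq = ρ²/(1−ρ) = 0.6362/0.2024 = 3.1432

Final: 3.1432


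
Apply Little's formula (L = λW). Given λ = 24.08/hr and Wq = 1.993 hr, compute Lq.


Lq = λWq = 24.08·1.993 = 47.9914

Final: 47.9914


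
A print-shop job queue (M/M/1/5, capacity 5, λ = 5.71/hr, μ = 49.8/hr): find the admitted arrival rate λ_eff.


ρ = 0.1147; P_K = (1−ρ)ρ^5/(1−ρ^6) = 0.00001754
λ_eff = λ(1 − P_K) = 5.71·(1 − 0.00001754) = 5.71·0.999982 = 5.7099 /hr

Final: 5.7099 /hr


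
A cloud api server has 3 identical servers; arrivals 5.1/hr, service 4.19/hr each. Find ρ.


ρ = λ/(cμ) = 5.1/(3·4.19) = 5.1/12.57 = 0.4057

Final: 0.4057


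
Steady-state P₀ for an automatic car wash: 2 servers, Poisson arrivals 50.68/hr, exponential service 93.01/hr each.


a = λ/μ = 50.68/93.01 = 0.5449; ρ = a/c = 0.2724
Σ_{k=0}^{1} a^k/k! (terms k=0..1) = 1.00000 + 0.54489 = 1.54489
Tail: a^2/(2!(1−ρ)) = 0.29690/(2·0.7276) = 0.20404
P₀ = 1/(1.54489 + 0.20404) = 1/1.74893 = 0.571779

Final: 0.571779


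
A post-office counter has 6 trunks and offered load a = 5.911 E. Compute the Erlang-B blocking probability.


B(c,a) = (a^c/c!) / Σ_{k=0}^{c} a^k/k!
a^6/6! = 59.242484
Σ terms (k=0..6): 1.00000 + 5.91100 + 17.46996 + 34.42165 + 50.86659 + 60.13448 + 59.24248 = 229.046155
B = 59.242484/229.046155 = 0.258649

Final: 0.258649


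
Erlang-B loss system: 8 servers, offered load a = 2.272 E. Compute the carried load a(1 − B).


B(8,2.272) = 0.001817 (Erlang-B)
Carried load = a(1 − B) = 2.272·(1 − 0.001817) = 2.272·0.998183 = 2.2679 E

Final: 2.2679 Erlangs


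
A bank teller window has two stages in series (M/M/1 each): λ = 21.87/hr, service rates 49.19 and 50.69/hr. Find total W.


Each node sees arrival rate λ = 21.87/hr (tandem ⇒ throughput preserved).
W₁ = 1/(μ₁−λ) = 1/(49.19−21.87) = 0.03660 hr
W₂ = 1/(μ₂−λ) = 1/(50.69−21.87) = 0.03470 hr
W_total = W₁ + W₂ = 0.03660 + 0.03470 = 0.07130 hr

Final: 0.07130 hr


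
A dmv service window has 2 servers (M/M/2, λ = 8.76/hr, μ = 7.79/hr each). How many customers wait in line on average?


a = λ/μ = 1.1245; ρ = a/2 = 0.5623
P₀ = 0.280197
Lq = P₀·a^c·ρ / (c!·(1−ρ)²) = 0.280197·1.26454·0.5623/(2·0.19162)
= 0.51984

Final: 0.51984


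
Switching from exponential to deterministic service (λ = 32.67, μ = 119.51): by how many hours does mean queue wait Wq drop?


ρ = 32.67/119.51 = 0.2734
Wq(M/M/1) = ρ/(μ−λ) = 0.2734/86.84 = 0.003148 hr
Wq(M/D/1) = ρ/(2(μ−λ)) = 0.001574 hr
Savings = 0.003148 − 0.001574 = 0.001574 hr

Final: 0.001574 hr


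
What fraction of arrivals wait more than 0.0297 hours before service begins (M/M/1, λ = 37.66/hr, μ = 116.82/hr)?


ρ = 37.66/116.82 = 0.3224
P(Wq > t) = ρ·e^{−(μ−λ)t} = 0.3224·e^{−2.3511}
= 0.3224·0.095269 = 0.030712

Final: 0.030712


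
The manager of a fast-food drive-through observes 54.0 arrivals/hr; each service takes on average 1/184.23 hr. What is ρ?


ρ = λ/μ = 54.0/184.23 = 0.2931

Final: 0.2931


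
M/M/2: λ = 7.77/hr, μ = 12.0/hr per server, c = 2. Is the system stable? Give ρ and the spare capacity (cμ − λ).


Total capacity cμ = 2·12.0 = 24.00/hr
ρ = λ/(cμ) = 7.77/24.00 = 0.3237
Stable ⇔ ρ < 1: YES
Spare capacity = cμ − λ = 24.00 − 7.77 = 16.23/hr

Final: ρ = 0.3237; stable; margin = 16.23/hr


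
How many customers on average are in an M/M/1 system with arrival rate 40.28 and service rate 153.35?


ρ = λ/μ = 40.28/153.35 = 0.2627
L = ρ/(1−ρ) = 0.2627/(1 − 0.2627) = 0.2627/0.7373 = 0.3562

Final: 0.3562


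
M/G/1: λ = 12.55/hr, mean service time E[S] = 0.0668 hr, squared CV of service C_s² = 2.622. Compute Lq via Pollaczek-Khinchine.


ρ = λ·E[S] = 12.55·0.0668 = 0.8383
Lq = ρ²(1+C_s²)/(2(1−ρ)) = 0.7028·(1+2.622)/(2·0.1617)
= 0.7028·3.6220/0.3233 = 7.87329

Final: 7.87329


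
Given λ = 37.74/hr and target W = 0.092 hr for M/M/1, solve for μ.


W = 1/(μ−λ) ⇒ μ − λ = 1/W = 1/0.092 = 10.8696
μ = λ + 1/W = 37.74 + 10.8696 = 48.6096 per hr

Final: 48.6096 /hr


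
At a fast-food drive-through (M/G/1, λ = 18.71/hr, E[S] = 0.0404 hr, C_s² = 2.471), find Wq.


ρ = λ·E[S] = 18.71·0.0404 = 0.7559
E[S²] = E[S]²(1+C_s²) = 0.0404²·(1+2.471) = 0.005665
Wq = λ·E[S²]/(2(1−ρ)) = 18.71·0.005665/(2·0.2441) = 0.21710 hr

Final: 0.21710 hr


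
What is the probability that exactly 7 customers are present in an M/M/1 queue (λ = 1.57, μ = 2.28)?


ρ = 1.57/2.28 = 0.6886
P_n = (1−ρ)·ρ^n = (1 − 0.6886)·0.6886^7 = 0.3114·0.073410 = 0.022860

Final: 0.022860


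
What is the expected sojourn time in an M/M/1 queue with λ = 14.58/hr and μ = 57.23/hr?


W = 1/(μ−λ) = 1/(57.23 − 14.58) = 1/42.65 = 0.02345 hr

Final: 0.02345 hr


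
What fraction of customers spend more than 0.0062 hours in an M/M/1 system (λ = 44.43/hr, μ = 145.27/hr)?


W ~ Exponential(μ−λ) for M/M/1.
μ − λ = 145.27 − 44.43 = 100.8400
P(W > t) = e^{−(μ−λ)t} = e^{−0.6252} = 0.535150

Final: 0.535150


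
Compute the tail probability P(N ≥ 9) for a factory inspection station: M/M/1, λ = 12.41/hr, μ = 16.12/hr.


ρ = 12.41/16.12 = 0.7699
P(N ≥ n) = ρ^n = 0.7699^9 = 0.094986

Final: 0.094986


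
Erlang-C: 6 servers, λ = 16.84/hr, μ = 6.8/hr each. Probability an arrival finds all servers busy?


a = λ/μ = 2.4765; ρ = a/6 = 0.4127
P₀ = 0.083590 (from M/M/c formula)
C(c,a) = [a^c/(c!(1−ρ))]·P₀ = [230.67421/(720·0.5873)]·0.083590
= 0.54556·0.083590 = 0.045603

Final: 0.045603


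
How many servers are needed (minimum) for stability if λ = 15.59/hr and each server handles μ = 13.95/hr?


Stability requires cμ > λ ⇔ c > λ/μ.
λ/μ = 15.59/13.95 = 1.1176
Minimum integer c = ⌊1.1176⌋ + 1 = 2
Check: 2·13.95 = 27.90 > 15.59, while 1·13.95 = 13.95 ≤ 15.59

Final: 2 servers


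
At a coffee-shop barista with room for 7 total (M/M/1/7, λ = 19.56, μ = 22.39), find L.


ρ = 19.56/22.39 = 0.8736
L = ρ[1 − (K+1)ρ^K + Kρ^(K+1)] / [(1−ρ)(1−ρ^(K+1))]
Numerator: 0.8736·(1 − 8·0.388332 + 7·0.339249) = 0.234199
Denominator: (0.1264)·(0.660751) = 0.083516
L = 0.234199/0.083516 = 2.8042

Final: 2.8042


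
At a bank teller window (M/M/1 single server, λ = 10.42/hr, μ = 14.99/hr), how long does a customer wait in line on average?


ρ = 10.42/14.99 = 0.6951
Wq = ρ/(μ−λ) = 0.6951/(14.99 − 10.42) = 0.6951/4.57 = 0.1521 hr

Final: 0.1521 hr


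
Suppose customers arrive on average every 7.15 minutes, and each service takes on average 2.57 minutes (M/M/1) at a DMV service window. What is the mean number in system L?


λ = 60/7.15 = 8.3916 /hr
μ = 60/2.57 = 23.3463 /hr
ρ = λ/μ = 8.3916/23.3463 = 0.3594
L = ρ/(1−ρ) = 0.3594/0.6406 = 0.5611

Final: 0.5611


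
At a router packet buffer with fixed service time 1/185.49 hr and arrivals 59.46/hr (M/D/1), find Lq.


ρ = 59.46/185.49 = 0.3206
M/D/1: Lq = ρ²/(2(1−ρ)) = 0.1028/(2·0.6794) = 0.07562

Final: 0.07562


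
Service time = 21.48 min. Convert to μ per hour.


μ = 1/(service time) in consistent units.
1 hour = 60 min, so μ = 60/21.48 = 2.7933 per hour

Final: 2.7933 /hr


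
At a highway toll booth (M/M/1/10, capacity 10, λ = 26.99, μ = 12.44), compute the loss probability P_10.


ρ = λ/μ = 26.99/12.44 = 2.1696
P_K = (1−ρ)ρ^K/(1−ρ^(K+1)) = (-1.1696·2311.133549)/(1 − 5014.268047)
= -2703.134497/-5013.268047 = 0.539196

Final: 0.539196


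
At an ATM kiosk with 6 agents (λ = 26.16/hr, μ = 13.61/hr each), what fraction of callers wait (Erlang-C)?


a = λ/μ = 1.9221; ρ = a/6 = 0.3204
P₀ = 0.146127 (from M/M/c formula)
C(c,a) = [a^c/(c!(1−ρ))]·P₀ = [50.42869/(720·0.6796)]·0.146127
= 0.10305·0.146127 = 0.015059

Final: 0.015059


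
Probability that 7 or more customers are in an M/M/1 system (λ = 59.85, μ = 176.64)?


ρ = 59.85/176.64 = 0.3388
P(N ≥ n) = ρ^n = 0.3388^7 = 0.0005127

Final: 0.0005127


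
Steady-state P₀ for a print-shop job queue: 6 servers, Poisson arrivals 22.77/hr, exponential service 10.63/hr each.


a = λ/μ = 22.77/10.63 = 2.1421; ρ = a/c = 0.3570
Σ_{k=0}^{5} a^k/k! (terms k=0..5) = 1.00000 + 2.14205 + 2.29419 + 1.63809 + 0.87722 + 0.37581 = 8.32736
Tail: a^6/(6!(1−ρ)) = 96.60033/(720·0.6430) = 0.20866
P₀ = 1/(8.32736 + 0.20866) = 1/8.53602 = 0.117151

Final: 0.117151


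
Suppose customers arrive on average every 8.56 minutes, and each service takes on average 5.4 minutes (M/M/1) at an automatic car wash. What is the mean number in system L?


λ = 60/8.56 = 7.0093 /hr
μ = 60/5.4 = 11.1111 /hr
ρ = λ/μ = 7.0093/11.1111 = 0.6308
L = ρ/(1−ρ) = 0.6308/0.3692 = 1.7089

Final: 1.7089


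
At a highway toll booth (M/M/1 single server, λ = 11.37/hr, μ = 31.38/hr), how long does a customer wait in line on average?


ρ = 11.37/31.38 = 0.3623
Wq = ρ/(μ−λ) = 0.3623/(31.38 − 11.37) = 0.3623/20.01 = 0.01811 hr

Final: 0.01811 hr


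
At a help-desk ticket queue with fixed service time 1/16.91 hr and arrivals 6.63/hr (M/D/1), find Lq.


ρ = 6.63/16.91 = 0.3921
M/D/1: Lq = ρ²/(2(1−ρ)) = 0.1537/(2·0.6079) = 0.12643

Final: 0.12643


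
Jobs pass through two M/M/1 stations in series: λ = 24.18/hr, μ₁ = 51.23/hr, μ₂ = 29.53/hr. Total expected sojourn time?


Each node sees arrival rate λ = 24.18/hr (tandem ⇒ throughput preserved).
W₁ = 1/(μ₁−λ) = 1/(51.23−24.18) = 0.03697 hr
W₂ = 1/(μ₂−λ) = 1/(29.53−24.18) = 0.18692 hr
W_total = W₁ + W₂ = 0.03697 + 0.18692 = 0.22388 hr

Final: 0.22388 hr


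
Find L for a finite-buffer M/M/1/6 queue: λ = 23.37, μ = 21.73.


ρ = 23.37/21.73 = 1.0755
L = ρ[1 − (K+1)ρ^K + Kρ^(K+1)] / [(1−ρ)(1−ρ^(K+1))]
Numerator: 1.0755·(1 − 7·1.547369 + 6·1.664152) = 0.164898
Denominator: (-0.07547)·(-0.664152) = 0.050125
L = 0.164898/0.050125 = 3.2898

Final: 3.2898


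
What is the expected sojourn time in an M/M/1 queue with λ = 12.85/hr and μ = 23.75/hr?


W = 1/(μ−λ) = 1/(23.75 − 12.85) = 1/10.90 = 0.09174 hr

Final: 0.09174 hr


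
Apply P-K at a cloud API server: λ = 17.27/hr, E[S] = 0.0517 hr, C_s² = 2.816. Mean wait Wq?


ρ = λ·E[S] = 17.27·0.0517 = 0.8929
E[S²] = E[S]²(1+C_s²) = 0.0517²·(1+2.816) = 0.010200
Wq = λ·E[S²]/(2(1−ρ)) = 17.27·0.010200/(2·0.1071) = 0.82205 hr

Final: 0.82205 hr


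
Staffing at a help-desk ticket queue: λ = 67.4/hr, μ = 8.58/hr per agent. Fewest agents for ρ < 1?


Stability requires cμ > λ ⇔ c > λ/μ.
λ/μ = 67.4/8.58 = 7.8555
Minimum integer c = ⌊7.8555⌋ + 1 = 8
Check: 8·8.58 = 68.64 > 67.4, while 7·8.58 = 60.06 ≤ 67.4

Final: 8 servers


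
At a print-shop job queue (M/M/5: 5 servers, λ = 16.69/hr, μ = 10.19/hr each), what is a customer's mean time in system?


a = 1.6379; ρ = 0.3276; P₀ = 0.193894
Lq = P₀·a^c·ρ/(c!(1−ρ)²) = 0.01380
Wq = Lq/λ = 0.01380/16.69 = 0.0008267 hr
W = Wq + 1/μ = 0.0008267 + 0.09814 = 0.09896 hr

Final: 0.09896 hr


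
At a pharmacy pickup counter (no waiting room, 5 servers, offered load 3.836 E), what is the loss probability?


B(c,a) = (a^c/c!) / Σ_{k=0}^{c} a^k/k!
a^5/5! = 6.921684
Σ terms (k=0..5): 1.00000 + 3.83600 + 7.35745 + 9.40772 + 9.02201 + 6.92168 = 37.544862
B = 6.921684/37.544862 = 0.184358

Final: 0.184358


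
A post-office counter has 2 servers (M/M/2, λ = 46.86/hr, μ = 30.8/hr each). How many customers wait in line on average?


a = λ/μ = 1.5214; ρ = a/2 = 0.7607
P₀ = 0.135903
Lq = P₀·a^c·ρ / (c!·(1−ρ)²) = 0.135903·2.31474·0.7607/(2·0.05726)
= 2.08972

Final: 2.08972


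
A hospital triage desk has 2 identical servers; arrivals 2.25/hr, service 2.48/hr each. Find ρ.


ρ = λ/(cμ) = 2.25/(2·2.48) = 2.25/4.96 = 0.4536

Final: 0.4536


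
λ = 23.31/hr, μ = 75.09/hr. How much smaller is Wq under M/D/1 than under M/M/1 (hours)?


ρ = 23.31/75.09 = 0.3104
Wq(M/M/1) = ρ/(μ−λ) = 0.3104/51.78 = 0.005995 hr
Wq(M/D/1) = ρ/(2(μ−λ)) = 0.002998 hr
Savings = 0.005995 − 0.002998 = 0.002998 hr

Final: 0.002998 hr


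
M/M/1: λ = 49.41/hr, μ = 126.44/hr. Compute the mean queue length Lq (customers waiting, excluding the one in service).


ρ = 49.41/126.44 = 0.3908
Lq = ρ²/(1−ρ) = 0.1527/0.6092 = 0.2507

Final: 0.2507


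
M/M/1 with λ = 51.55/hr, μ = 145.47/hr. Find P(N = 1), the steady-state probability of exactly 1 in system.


ρ = 51.55/145.47 = 0.3544
P_n = (1−ρ)·ρ^n = (1 − 0.3544)·0.3544^1 = 0.6456·0.354369 = 0.228791

Final: 0.228791


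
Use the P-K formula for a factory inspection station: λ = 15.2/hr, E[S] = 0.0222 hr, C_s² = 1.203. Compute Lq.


ρ = λ·E[S] = 15.2·0.0222 = 0.3374
Lq = ρ²(1+C_s²)/(2(1−ρ)) = 0.1139·(1+1.203)/(2·0.6626)
= 0.1139·2.2030/1.3251 = 0.18930

Final: 0.18930


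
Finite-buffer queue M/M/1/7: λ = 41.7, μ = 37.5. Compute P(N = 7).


ρ = λ/μ = 41.7/37.5 = 1.1120
P_K = (1−ρ)ρ^K/(1−ρ^(K+1)) = (-0.1120·2.102488)/(1 − 2.337967)
= -0.235479/-1.337967 = 0.175997

Final: 0.175997


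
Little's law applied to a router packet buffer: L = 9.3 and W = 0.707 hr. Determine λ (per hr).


λ = L/W = 9.3/0.707 = 13.1542 /hr

Final: 13.1542 /hr


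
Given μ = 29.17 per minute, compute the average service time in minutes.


Mean service time = 1/μ = 1/29.17 minute = 0.03428 minute
In minutes: 0.03428 × 1 = 0.03428 min

Final: 0.03428 min


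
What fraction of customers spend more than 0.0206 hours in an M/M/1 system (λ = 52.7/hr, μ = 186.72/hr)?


W ~ Exponential(μ−λ) for M/M/1.
μ − λ = 186.72 − 52.7 = 134.0200
P(W > t) = e^{−(μ−λ)t} = e^{−2.7608} = 0.063240

Final: 0.063240


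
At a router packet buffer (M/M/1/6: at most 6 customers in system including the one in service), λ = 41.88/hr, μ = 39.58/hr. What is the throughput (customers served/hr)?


ρ = 1.0581; P_K = (1−ρ)ρ^6/(1−ρ^7) = 0.168162
λ_eff = λ(1 − P_K) = 41.88·(1 − 0.168162) = 41.88·0.831838 = 34.8374 /hr

Final: 34.8374 /hr


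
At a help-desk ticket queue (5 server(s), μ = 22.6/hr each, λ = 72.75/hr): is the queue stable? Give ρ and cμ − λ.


Total capacity cμ = 5·22.6 = 113.00/hr
ρ = λ/(cμ) = 72.75/113.00 = 0.6438
Stable ⇔ ρ < 1: YES
Spare capacity = cμ − λ = 113.00 − 72.75 = 40.25/hr

Final: ρ = 0.6438; stable; margin = 40.25/hr


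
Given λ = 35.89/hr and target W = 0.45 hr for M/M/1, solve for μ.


W = 1/(μ−λ) ⇒ μ − λ = 1/W = 1/0.45 = 2.2222
μ = λ + 1/W = 35.89 + 2.2222 = 38.1122 per hr

Final: 38.1122 /hr


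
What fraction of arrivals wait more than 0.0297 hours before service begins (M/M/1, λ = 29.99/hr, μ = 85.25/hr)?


ρ = 29.99/85.25 = 0.3518
P(Wq > t) = ρ·e^{−(μ−λ)t} = 0.3518·e^{−1.6412}
= 0.3518·0.193743 = 0.068157

Final: 0.068157


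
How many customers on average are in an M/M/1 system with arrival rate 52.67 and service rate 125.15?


ρ = λ/μ = 52.67/125.15 = 0.4209
L = ρ/(1−ρ) = 0.4209/(1 − 0.4209) = 0.4209/0.5791 = 0.7267

Final: 0.7267


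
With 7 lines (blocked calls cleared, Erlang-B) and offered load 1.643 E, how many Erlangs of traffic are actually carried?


B(7,1.643) = 0.001241 (Erlang-B)
Carried load = a(1 − B) = 1.643·(1 − 0.001241) = 1.643·0.998759 = 1.6410 E

Final: 1.6410 Erlangs


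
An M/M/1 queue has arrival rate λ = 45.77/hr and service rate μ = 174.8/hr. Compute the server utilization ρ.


ρ = λ/μ = 45.77/174.8 = 0.2618

Final: 0.2618


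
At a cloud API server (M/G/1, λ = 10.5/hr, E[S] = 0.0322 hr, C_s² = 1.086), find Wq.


ρ = λ·E[S] = 10.5·0.0322 = 0.3381
E[S²] = E[S]²(1+C_s²) = 0.0322²·(1+1.086) = 0.002163
Wq = λ·E[S²]/(2(1−ρ)) = 10.5·0.002163/(2·0.6619) = 0.01716 hr

Final: 0.01716 hr


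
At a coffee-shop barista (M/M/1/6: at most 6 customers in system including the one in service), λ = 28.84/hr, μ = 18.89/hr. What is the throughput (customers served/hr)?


ρ = 1.5267; P_K = (1−ρ)ρ^6/(1−ρ^7) = 0.363824
λ_eff = λ(1 − P_K) = 28.84·(1 − 0.363824) = 28.84·0.636176 = 18.3473 /hr

Final: 18.3473 /hr


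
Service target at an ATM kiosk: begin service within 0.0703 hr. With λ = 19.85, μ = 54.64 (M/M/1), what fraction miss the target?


ρ = 19.85/54.64 = 0.3633
P(Wq > t) = ρ·e^{−(μ−λ)t} = 0.3633·e^{−2.4457}
= 0.3633·0.086662 = 0.031483

Final: 0.031483


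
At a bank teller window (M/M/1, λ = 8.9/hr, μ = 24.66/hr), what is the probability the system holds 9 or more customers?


ρ = 8.9/24.66 = 0.3609
P(N ≥ n) = ρ^n = 0.3609^9 = 0.0001039

Final: 0.0001039


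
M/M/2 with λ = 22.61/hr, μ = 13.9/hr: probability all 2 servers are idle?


a = λ/μ = 22.61/13.9 = 1.6266; ρ = a/c = 0.8133
Σ_{k=0}^{1} a^k/k! (terms k=0..1) = 1.00000 + 1.62662 = 2.62662
Tail: a^2/(2!(1−ρ)) = 2.64589/(2·0.1867) = 7.08629
P₀ = 1/(2.62662 + 7.08629) = 1/9.71291 = 0.102956

Final: 0.102956


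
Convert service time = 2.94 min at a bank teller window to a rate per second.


μ = 1/(service time) in consistent units.
1 second = 0.0166667 min, so μ = 0.0166667/2.94 = 0.005669 per second

Final: 0.005669 /sec


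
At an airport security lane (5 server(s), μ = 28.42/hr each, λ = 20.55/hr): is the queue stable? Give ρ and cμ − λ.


Total capacity cμ = 5·28.42 = 142.10/hr
ρ = λ/(cμ) = 20.55/142.10 = 0.1446
Stable ⇔ ρ < 1: YES
Spare capacity = cμ − λ = 142.10 − 20.55 = 121.55/hr

Final: ρ = 0.1446; stable; margin = 121.55/hr


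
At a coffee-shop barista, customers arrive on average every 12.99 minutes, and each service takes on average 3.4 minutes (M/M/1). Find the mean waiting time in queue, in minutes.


λ = 60/12.99 = 4.6189 /hr
μ = 60/3.4 = 17.6471 /hr
ρ = λ/μ = 4.6189/17.6471 = 0.2617
Wq = ρ/(μ−λ) = 0.2617/(17.6471−4.6189) = 0.02009 hr
In minutes: 0.02009·60 = 1.205 min

Final: 1.205 min


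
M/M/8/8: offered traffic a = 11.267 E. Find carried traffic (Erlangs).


B(8,11.267) = 0.393839 (Erlang-B)
Carried load = a(1 − B) = 11.267·(1 − 0.393839) = 11.267·0.606161 = 6.8296 E

Final: 6.8296 Erlangs


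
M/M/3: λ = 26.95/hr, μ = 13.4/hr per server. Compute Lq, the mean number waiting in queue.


a = λ/μ = 2.0112; ρ = a/3 = 0.6704
P₀ = 0.109323
Lq = P₀·a^c·ρ / (c!·(1−ρ)²) = 0.109323·8.13508·0.6704/(6·0.10864)
= 0.91469

Final: 0.91469


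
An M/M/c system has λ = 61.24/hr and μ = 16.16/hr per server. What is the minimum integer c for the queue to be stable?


Stability requires cμ > λ ⇔ c > λ/μ.
λ/μ = 61.24/16.16 = 3.7896
Minimum integer c = ⌊3.7896⌋ + 1 = 4
Check: 4·16.16 = 64.64 > 61.24, while 3·16.16 = 48.48 ≤ 61.24

Final: 4 servers


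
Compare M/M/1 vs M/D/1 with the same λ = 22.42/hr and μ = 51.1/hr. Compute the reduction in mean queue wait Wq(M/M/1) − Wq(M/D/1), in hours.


ρ = 22.42/51.1 = 0.4387
Wq(M/M/1) = ρ/(μ−λ) = 0.4387/28.68 = 0.01530 hr
Wq(M/D/1) = ρ/(2(μ−λ)) = 0.007649 hr
Savings = 0.01530 − 0.007649 = 0.007649 hr

Final: 0.007649 hr


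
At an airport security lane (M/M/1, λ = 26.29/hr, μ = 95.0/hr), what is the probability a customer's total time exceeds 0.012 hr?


W ~ Exponential(μ−λ) for M/M/1.
μ − λ = 95.0 − 26.29 = 68.7100
P(W > t) = e^{−(μ−λ)t} = e^{−0.8245} = 0.438445

Final: 0.438445


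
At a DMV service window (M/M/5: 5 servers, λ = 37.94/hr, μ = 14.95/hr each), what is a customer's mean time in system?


a = 2.5378; ρ = 0.5076; P₀ = 0.076972
Lq = P₀·a^c·ρ/(c!(1−ρ)²) = 0.14132
Wq = Lq/λ = 0.14132/37.94 = 0.003725 hr
W = Wq + 1/μ = 0.003725 + 0.06689 = 0.07061 hr

Final: 0.07061 hr


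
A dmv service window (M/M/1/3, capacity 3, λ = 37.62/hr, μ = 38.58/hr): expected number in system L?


ρ = 37.62/38.58 = 0.9751
L = ρ[1 − (K+1)ρ^K + Kρ^(K+1)] / [(1−ρ)(1−ρ^(K+1))]
Numerator: 0.9751·(1 − 4·0.927192 + 3·0.904120) = 0.003504
Denominator: (0.02488)·(0.095880) = 0.002386
L = 0.003504/0.002386 = 1.4685

Final: 1.4685


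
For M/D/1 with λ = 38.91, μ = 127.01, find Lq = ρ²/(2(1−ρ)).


ρ = 38.91/127.01 = 0.3064
M/D/1: Lq = ρ²/(2(1−ρ)) = 0.09385/(2·0.6936) = 0.06765

Final: 0.06765


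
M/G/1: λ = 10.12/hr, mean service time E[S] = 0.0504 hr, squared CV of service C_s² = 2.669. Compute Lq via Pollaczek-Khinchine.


ρ = λ·E[S] = 10.12·0.0504 = 0.5100
Lq = ρ²(1+C_s²)/(2(1−ρ)) = 0.2601·(1+2.669)/(2·0.4900)
= 0.2601·3.6690/0.9799 = 0.97406

Final: 0.97406


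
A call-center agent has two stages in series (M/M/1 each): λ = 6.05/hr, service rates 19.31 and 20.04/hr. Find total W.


Each node sees arrival rate λ = 6.05/hr (tandem ⇒ throughput preserved).
W₁ = 1/(μ₁−λ) = 1/(19.31−6.05) = 0.07541 hr
W₂ = 1/(μ₂−λ) = 1/(20.04−6.05) = 0.07148 hr
W_total = W₁ + W₂ = 0.07541 + 0.07148 = 0.14689 hr

Final: 0.14689 hr


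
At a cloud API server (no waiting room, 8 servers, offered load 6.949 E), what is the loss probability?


B(c,a) = (a^c/c!) / Σ_{k=0}^{c} a^k/k!
a^8/8! = 134.852180
Σ terms (k=0..8): 1.00000 + 6.94900 + 24.14430 + 55.92625 + 97.15787 + 135.03001 + 156.38726 + 155.24787 + 134.85218 = 766.694746
B = 134.852180/766.694746 = 0.175888

Final: 0.175888


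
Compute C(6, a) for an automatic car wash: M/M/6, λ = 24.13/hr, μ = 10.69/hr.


a = λ/μ = 2.2572; ρ = a/6 = 0.3762
P₀ = 0.104316 (from M/M/c formula)
C(c,a) = [a^c/(c!(1−ρ))]·P₀ = [132.27498/(720·0.6238)]·0.104316
= 0.29451·0.104316 = 0.030723

Final: 0.030723


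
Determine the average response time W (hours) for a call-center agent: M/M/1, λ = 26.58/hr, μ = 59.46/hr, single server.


W = 1/(μ−λ) = 1/(59.46 − 26.58) = 1/32.88 = 0.03041 hr

Final: 0.03041 hr


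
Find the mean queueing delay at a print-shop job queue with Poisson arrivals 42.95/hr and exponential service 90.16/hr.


ρ = 42.95/90.16 = 0.4764
Wq = ρ/(μ−λ) = 0.4764/(90.16 − 42.95) = 0.4764/47.21 = 0.01009 hr

Final: 0.01009 hr


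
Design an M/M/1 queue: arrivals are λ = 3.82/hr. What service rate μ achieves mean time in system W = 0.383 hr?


W = 1/(μ−λ) ⇒ μ − λ = 1/W = 1/0.383 = 2.6110
μ = λ + 1/W = 3.82 + 2.6110 = 6.4310 per hr

Final: 6.4310 /hr


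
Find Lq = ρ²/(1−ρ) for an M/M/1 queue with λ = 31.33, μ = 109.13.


ρ = 31.33/109.13 = 0.2871
Lq = ρ²/(1−ρ) = 0.08242/0.7129 = 0.1156

Final: 0.1156


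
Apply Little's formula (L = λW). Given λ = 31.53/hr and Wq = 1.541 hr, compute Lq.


Lq = λWq = 31.53·1.541 = 48.5877

Final: 48.5877


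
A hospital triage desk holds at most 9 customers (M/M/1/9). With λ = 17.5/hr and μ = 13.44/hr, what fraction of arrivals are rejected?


ρ = λ/μ = 17.5/13.44 = 1.3021
P_K = (1−ρ)ρ^K/(1−ρ^(K+1)) = (-0.3021·10.758433)/(1 − 14.008376)
= -3.249943/-13.008376 = 0.249835

Final: 0.249835


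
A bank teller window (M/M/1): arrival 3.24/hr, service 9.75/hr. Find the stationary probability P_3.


ρ = 3.24/9.75 = 0.3323
P_n = (1−ρ)·ρ^n = (1 − 0.3323)·0.3323^3 = 0.6677·0.036696 = 0.024502

Final: 0.024502


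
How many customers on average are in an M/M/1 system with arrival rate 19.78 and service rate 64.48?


ρ = λ/μ = 19.78/64.48 = 0.3068
L = ρ/(1−ρ) = 0.3068/(1 − 0.3068) = 0.3068/0.6932 = 0.4425

Final: 0.4425


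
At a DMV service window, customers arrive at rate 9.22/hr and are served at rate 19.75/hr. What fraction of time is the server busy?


ρ = λ/μ = 9.22/19.75 = 0.4668

Final: 0.4668


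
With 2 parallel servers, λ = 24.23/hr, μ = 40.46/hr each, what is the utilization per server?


ρ = λ/(cμ) = 24.23/(2·40.46) = 24.23/80.92 = 0.2994

Final: 0.2994


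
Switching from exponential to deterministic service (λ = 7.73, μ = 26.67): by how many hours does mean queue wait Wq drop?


ρ = 7.73/26.67 = 0.2898
Wq(M/M/1) = ρ/(μ−λ) = 0.2898/18.94 = 0.01530 hr
Wq(M/D/1) = ρ/(2(μ−λ)) = 0.007651 hr
Savings = 0.01530 − 0.007651 = 0.007651 hr

Final: 0.007651 hr


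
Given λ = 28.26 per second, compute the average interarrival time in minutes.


Mean interarrival time = 1/λ = 1/28.26 second = 0.03539 second
In minutes: 0.03539 × 0.0166667 = 0.0005898 min

Final: 0.0005898 min


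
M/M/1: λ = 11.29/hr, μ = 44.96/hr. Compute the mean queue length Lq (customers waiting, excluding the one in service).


ρ = 11.29/44.96 = 0.2511
Lq = ρ²/(1−ρ) = 0.06306/0.7489 = 0.08420

Final: 0.08420


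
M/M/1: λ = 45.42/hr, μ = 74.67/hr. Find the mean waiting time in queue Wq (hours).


ρ = 45.42/74.67 = 0.6083
Wq = ρ/(μ−λ) = 0.6083/(74.67 − 45.42) = 0.6083/29.25 = 0.02080 hr

Final: 0.02080 hr


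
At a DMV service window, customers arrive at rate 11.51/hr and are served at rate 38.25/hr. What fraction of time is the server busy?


ρ = λ/μ = 11.51/38.25 = 0.3009

Final: 0.3009


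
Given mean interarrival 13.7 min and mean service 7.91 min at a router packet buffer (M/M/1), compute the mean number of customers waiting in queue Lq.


λ = 60/13.7 = 4.3796 /hr
μ = 60/7.91 = 7.5853 /hr
ρ = λ/μ = 4.3796/7.5853 = 0.5774
Lq = ρ²/(1−ρ) = 0.3334/0.4226 = 0.7888

Final: 0.7888


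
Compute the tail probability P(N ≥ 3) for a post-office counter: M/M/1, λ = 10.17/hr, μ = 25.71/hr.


ρ = 10.17/25.71 = 0.3956
P(N ≥ n) = ρ^n = 0.3956^3 = 0.061895

Final: 0.061895


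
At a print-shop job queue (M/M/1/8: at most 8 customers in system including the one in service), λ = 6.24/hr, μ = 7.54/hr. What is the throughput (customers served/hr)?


ρ = 0.8276; P_K = (1−ρ)ρ^8/(1−ρ^9) = 0.046385
λ_eff = λ(1 − P_K) = 6.24·(1 − 0.046385) = 6.24·0.953615 = 5.9506 /hr

Final: 5.9506 /hr


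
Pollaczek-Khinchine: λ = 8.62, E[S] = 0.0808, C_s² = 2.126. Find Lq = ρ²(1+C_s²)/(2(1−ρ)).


ρ = λ·E[S] = 8.62·0.0808 = 0.6965
Lq = ρ²(1+C_s²)/(2(1−ρ)) = 0.4851·(1+2.126)/(2·0.3035)
= 0.4851·3.1260/0.6070 = 2.49823

Final: 2.49823


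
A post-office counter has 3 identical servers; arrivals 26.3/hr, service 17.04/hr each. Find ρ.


ρ = λ/(cμ) = 26.3/(3·17.04) = 26.3/51.12 = 0.5145

Final: 0.5145


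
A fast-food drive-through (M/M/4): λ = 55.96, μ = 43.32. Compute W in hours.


a = 1.2918; ρ = 0.3229; P₀ = 0.273466
Lq = P₀·a^c·ρ/(c!(1−ρ)²) = 0.02235
Wq = Lq/λ = 0.02235/55.96 = 0.0003994 hr
W = Wq + 1/μ = 0.0003994 + 0.02308 = 0.02348 hr

Final: 0.02348 hr


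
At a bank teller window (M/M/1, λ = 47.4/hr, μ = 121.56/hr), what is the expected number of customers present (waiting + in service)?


ρ = λ/μ = 47.4/121.56 = 0.3899
L = ρ/(1−ρ) = 0.3899/(1 − 0.3899) = 0.3899/0.6101 = 0.6392

Final: 0.6392


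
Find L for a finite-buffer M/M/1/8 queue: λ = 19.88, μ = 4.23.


ρ = 19.88/4.23 = 4.6998
L = ρ[1 − (K+1)ρ^K + Kρ^(K+1)] / [(1−ρ)(1−ρ^(K+1))]
Numerator: 4.6998·(1 − 9·238017.068237 + 8·1118623.951901) = 31990534.123291
Denominator: (-3.6998)·(-1118622.951901) = 4138640.472165
L = 31990534.123291/4138640.472165 = 7.7297

Final: 7.7297


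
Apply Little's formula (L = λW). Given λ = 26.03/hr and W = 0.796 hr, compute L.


L = λW = 26.03·0.796 = 20.7199

Final: 20.7199


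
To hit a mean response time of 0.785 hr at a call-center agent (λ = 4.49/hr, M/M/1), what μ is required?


W = 1/(μ−λ) ⇒ μ − λ = 1/W = 1/0.785 = 1.2739
μ = λ + 1/W = 4.49 + 1.2739 = 5.7639 per hr

Final: 5.7639 /hr


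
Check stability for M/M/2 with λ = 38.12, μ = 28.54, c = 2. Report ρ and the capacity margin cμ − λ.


Total capacity cμ = 2·28.54 = 57.08/hr
ρ = λ/(cμ) = 38.12/57.08 = 0.6678
Stable ⇔ ρ < 1: YES
Spare capacity = cμ − λ = 57.08 − 38.12 = 18.96/hr

Final: ρ = 0.6678; stable; margin = 18.96/hr


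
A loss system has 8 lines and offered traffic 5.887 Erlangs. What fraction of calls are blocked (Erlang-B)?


B(c,a) = (a^c/c!) / Σ_{k=0}^{c} a^k/k!
a^8/8! = 35.779294
Σ terms (k=0..8): 1.00000 + 5.88700 + 17.32838 + 34.00407 + 50.04548 + 58.92355 + 57.81383 + 48.62143 + 35.77929 = 309.403039
B = 35.779294/309.403039 = 0.115640

Final: 0.115640


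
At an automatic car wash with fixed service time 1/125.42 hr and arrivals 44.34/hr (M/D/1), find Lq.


ρ = 44.34/125.42 = 0.3535
M/D/1: Lq = ρ²/(2(1−ρ)) = 0.1250/(2·0.6465) = 0.09667

Final: 0.09667


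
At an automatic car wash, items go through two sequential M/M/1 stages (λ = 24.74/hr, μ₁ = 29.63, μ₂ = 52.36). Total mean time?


Each node sees arrival rate λ = 24.74/hr (tandem ⇒ throughput preserved).
W₁ = 1/(μ₁−λ) = 1/(29.63−24.74) = 0.20450 hr
W₂ = 1/(μ₂−λ) = 1/(52.36−24.74) = 0.03621 hr
W_total = W₁ + W₂ = 0.20450 + 0.03621 = 0.24070 hr

Final: 0.24070 hr


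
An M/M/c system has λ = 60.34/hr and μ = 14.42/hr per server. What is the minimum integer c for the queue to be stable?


Stability requires cμ > λ ⇔ c > λ/μ.
λ/μ = 60.34/14.42 = 4.1845
Minimum integer c = ⌊4.1845⌋ + 1 = 5
Check: 5·14.42 = 72.10 > 60.34, while 4·14.42 = 57.68 ≤ 60.34

Final: 5 servers


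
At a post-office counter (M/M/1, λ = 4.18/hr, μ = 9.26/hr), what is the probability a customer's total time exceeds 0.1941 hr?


W ~ Exponential(μ−λ) for M/M/1.
μ − λ = 9.26 − 4.18 = 5.0800
P(W > t) = e^{−(μ−λ)t} = e^{−0.9860} = 0.373056

Final: 0.373056


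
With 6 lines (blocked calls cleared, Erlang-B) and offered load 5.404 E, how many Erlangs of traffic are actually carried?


B(6,5.404) = 0.221965 (Erlang-B)
Carried load = a(1 − B) = 5.404·(1 − 0.221965) = 5.404·0.778035 = 4.2045 E

Final: 4.2045 Erlangs


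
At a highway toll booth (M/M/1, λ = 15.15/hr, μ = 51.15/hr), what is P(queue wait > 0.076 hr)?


ρ = 15.15/51.15 = 0.2962
P(Wq > t) = ρ·e^{−(μ−λ)t} = 0.2962·e^{−2.7360}
= 0.2962·0.064829 = 0.019202

Final: 0.019202


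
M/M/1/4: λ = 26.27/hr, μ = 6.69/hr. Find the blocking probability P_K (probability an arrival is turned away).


ρ = λ/μ = 26.27/6.69 = 3.9268
P_K = (1−ρ)ρ^K/(1−ρ^(K+1)) = (-2.9268·237.758373)/(1 − 933.619201)
= -695.860828/-932.619201 = 0.746136

Final: 0.746136


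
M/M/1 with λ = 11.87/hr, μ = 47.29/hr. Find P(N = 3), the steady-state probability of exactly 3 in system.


ρ = 11.87/47.29 = 0.2510
P_n = (1−ρ)·ρ^n = (1 − 0.2510)·0.2510^3 = 0.7490·0.015814 = 0.011845

Final: 0.011845


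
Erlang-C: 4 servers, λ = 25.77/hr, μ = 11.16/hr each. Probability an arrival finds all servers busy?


a = λ/μ = 2.3091; ρ = a/4 = 0.5773
P₀ = 0.092338 (from M/M/c formula)
C(c,a) = [a^c/(c!(1−ρ))]·P₀ = [28.43157/(24·0.4227)]·0.092338
= 2.80248·0.092338 = 0.258775

Final: 0.258775


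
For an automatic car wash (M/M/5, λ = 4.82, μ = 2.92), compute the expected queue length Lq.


a = λ/μ = 1.6507; ρ = a/5 = 0.3301
P₀ = 0.191406
Lq = P₀·a^c·ρ / (c!·(1−ρ)²) = 0.191406·12.25521·0.3301/(120·0.44872)
= 0.01438

Final: 0.01438


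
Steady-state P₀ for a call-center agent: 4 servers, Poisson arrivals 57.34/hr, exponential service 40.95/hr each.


a = λ/μ = 57.34/40.95 = 1.4002; ρ = a/c = 0.3501
Σ_{k=0}^{3} a^k/k! (terms k=0..3) = 1.00000 + 1.40024 + 0.98034 + 0.45757 = 3.83816
Tail: a^4/(4!(1−ρ)) = 3.84428/(24·0.6499) = 0.24645
P₀ = 1/(3.83816 + 0.24645) = 1/4.08461 = 0.244821

Final: 0.244821


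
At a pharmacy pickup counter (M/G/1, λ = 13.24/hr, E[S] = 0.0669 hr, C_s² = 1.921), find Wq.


ρ = λ·E[S] = 13.24·0.0669 = 0.8858
E[S²] = E[S]²(1+C_s²) = 0.0669²·(1+1.921) = 0.013073
Wq = λ·E[S²]/(2(1−ρ)) = 13.24·0.013073/(2·0.1142) = 0.75754 hr

Final: 0.75754 hr


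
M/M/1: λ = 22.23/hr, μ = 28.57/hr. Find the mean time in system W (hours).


W = 1/(μ−λ) = 1/(28.57 − 22.23) = 1/6.34 = 0.1577 hr

Final: 0.1577 hr


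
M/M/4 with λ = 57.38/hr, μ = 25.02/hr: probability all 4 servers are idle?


a = λ/μ = 57.38/25.02 = 2.2934; ρ = a/c = 0.5733
Σ_{k=0}^{3} a^k/k! (terms k=0..3) = 1.00000 + 2.29337 + 2.62976 + 2.01034 = 7.93346
Tail: a^4/(4!(1−ρ)) = 27.66260/(24·0.4267) = 2.70148
P₀ = 1/(7.93346 + 2.70148) = 1/10.63494 = 0.094030

Final: 0.094030


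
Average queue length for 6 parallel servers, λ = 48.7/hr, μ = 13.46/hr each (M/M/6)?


a = λ/μ = 3.6181; ρ = a/6 = 0.6030
P₀ = 0.025501
Lq = P₀·a^c·ρ / (c!·(1−ρ)²) = 0.025501·2243.38291·0.6030/(720·0.15759)
= 0.30404

Final: 0.30404


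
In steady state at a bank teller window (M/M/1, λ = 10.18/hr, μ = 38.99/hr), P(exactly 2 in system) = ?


ρ = 10.18/38.99 = 0.2611
P_n = (1−ρ)·ρ^n = (1 − 0.2611)·0.2611^2 = 0.7389·0.068169 = 0.050371

Final: 0.050371


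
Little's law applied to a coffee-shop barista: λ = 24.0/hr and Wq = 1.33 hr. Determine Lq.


Lq = λWq = 24.0·1.33 = 31.9200

Final: 31.9200


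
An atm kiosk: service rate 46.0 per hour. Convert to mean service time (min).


Mean service time = 1/μ = 1/46.0 hour = 0.02174 hour
In minutes: 0.02174 × 60 = 1.3043 min

Final: 1.3043 min


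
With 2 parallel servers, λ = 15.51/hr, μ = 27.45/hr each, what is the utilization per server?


ρ = λ/(cμ) = 15.51/(2·27.45) = 15.51/54.90 = 0.2825

Final: 0.2825


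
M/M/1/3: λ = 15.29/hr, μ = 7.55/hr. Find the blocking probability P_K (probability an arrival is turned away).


ρ = λ/μ = 15.29/7.55 = 2.0252
P_K = (1−ρ)ρ^K/(1−ρ^(K+1)) = (-1.0252·8.305803)/(1 − 16.820625)
= -8.514823/-15.820625 = 0.538210

Final: 0.538210


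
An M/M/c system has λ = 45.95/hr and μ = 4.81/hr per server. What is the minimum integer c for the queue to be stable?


Stability requires cμ > λ ⇔ c > λ/μ.
λ/μ = 45.95/4.81 = 9.5530
Minimum integer c = ⌊9.5530⌋ + 1 = 10
Check: 10·4.81 = 48.10 > 45.95, while 9·4.81 = 43.29 ≤ 45.95

Final: 10 servers


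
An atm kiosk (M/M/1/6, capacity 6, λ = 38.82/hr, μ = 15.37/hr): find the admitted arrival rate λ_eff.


ρ = 2.5257; P_K = (1−ρ)ρ^6/(1−ρ^7) = 0.604993
λ_eff = λ(1 − P_K) = 38.82·(1 − 0.604993) = 38.82·0.395007 = 15.3342 /hr

Final: 15.3342 /hr


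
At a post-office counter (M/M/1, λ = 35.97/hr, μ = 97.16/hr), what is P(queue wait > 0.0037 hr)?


ρ = 35.97/97.16 = 0.3702
P(Wq > t) = ρ·e^{−(μ−λ)t} = 0.3702·e^{−0.2264}
= 0.3702·0.797397 = 0.295207

Final: 0.295207


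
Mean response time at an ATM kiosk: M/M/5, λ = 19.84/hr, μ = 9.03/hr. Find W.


a = 2.1971; ρ = 0.4394; P₀ = 0.109762
Lq = P₀·a^c·ρ/(c!(1−ρ)²) = 0.06549
Wq = Lq/λ = 0.06549/19.84 = 0.003301 hr
W = Wq + 1/μ = 0.003301 + 0.11074 = 0.11404 hr

Final: 0.11404 hr


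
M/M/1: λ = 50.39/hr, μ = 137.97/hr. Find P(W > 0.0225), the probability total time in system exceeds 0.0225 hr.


W ~ Exponential(μ−λ) for M/M/1.
μ − λ = 137.97 − 50.39 = 87.5800
P(W > t) = e^{−(μ−λ)t} = e^{−1.9705} = 0.139380

Final: 0.139380


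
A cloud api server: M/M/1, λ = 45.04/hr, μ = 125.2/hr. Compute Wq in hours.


ρ = 45.04/125.2 = 0.3597
Wq = ρ/(μ−λ) = 0.3597/(125.2 − 45.04) = 0.3597/80.16 = 0.004488 hr

Final: 0.004488 hr


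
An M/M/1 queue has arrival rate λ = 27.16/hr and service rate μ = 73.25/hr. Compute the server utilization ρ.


ρ = λ/μ = 27.16/73.25 = 0.3708

Final: 0.3708


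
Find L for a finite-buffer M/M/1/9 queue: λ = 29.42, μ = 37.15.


ρ = 29.42/37.15 = 0.7919
L = ρ[1 − (K+1)ρ^K + Kρ^(K+1)] / [(1−ρ)(1−ρ^(K+1))]
Numerator: 0.7919·(1 − 10·0.122505 + 9·0.097015) = 0.513232
Denominator: (0.2081)·(0.902985) = 0.187889
L = 0.513232/0.187889 = 2.7316

Final: 2.7316


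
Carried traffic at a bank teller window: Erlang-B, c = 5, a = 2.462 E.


B(5,2.462) = 0.066918 (Erlang-B)
Carried load = a(1 − B) = 2.462·(1 − 0.066918) = 2.462·0.933082 = 2.2972 E

Final: 2.2972 Erlangs


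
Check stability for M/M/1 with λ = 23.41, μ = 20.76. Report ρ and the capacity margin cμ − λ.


Total capacity cμ = 1·20.76 = 20.76/hr
ρ = λ/(cμ) = 23.41/20.76 = 1.1276
Stable ⇔ ρ < 1: NO
Spare capacity = cμ − λ = 20.76 − 23.41 = -2.65/hr

Final: ρ = 1.1276; unstable; margin = -2.65/hr


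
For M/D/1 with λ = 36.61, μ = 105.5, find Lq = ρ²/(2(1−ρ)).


ρ = 36.61/105.5 = 0.3470
M/D/1: Lq = ρ²/(2(1−ρ)) = 0.1204/(2·0.6530) = 0.09221

Final: 0.09221


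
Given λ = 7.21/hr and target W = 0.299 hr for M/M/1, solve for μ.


W = 1/(μ−λ) ⇒ μ − λ = 1/W = 1/0.299 = 3.3445
μ = λ + 1/W = 7.21 + 3.3445 = 10.5545 per hr

Final: 10.5545 /hr


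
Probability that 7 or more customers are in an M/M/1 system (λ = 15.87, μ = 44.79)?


ρ = 15.87/44.79 = 0.3543
P(N ≥ n) = ρ^n = 0.3543^7 = 0.0007011

Final: 0.0007011


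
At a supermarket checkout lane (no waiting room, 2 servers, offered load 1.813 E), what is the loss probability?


B(c,a) = (a^c/c!) / Σ_{k=0}^{c} a^k/k!
a^2/2! = 1.643484
Σ terms (k=0..2): 1.00000 + 1.81300 + 1.64348 = 4.456485
B = 1.643484/4.456485 = 0.368785

Final: 0.368785


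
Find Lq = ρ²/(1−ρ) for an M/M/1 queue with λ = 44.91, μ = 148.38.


ρ = 44.91/148.38 = 0.3027
Lq = ρ²/(1−ρ) = 0.09161/0.6973 = 0.1314

Final: 0.1314


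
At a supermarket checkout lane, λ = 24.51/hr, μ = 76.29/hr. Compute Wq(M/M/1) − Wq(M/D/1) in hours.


ρ = 24.51/76.29 = 0.3213
Wq(M/M/1) = ρ/(μ−λ) = 0.3213/51.78 = 0.006205 hr
Wq(M/D/1) = ρ/(2(μ−λ)) = 0.003102 hr
Savings = 0.006205 − 0.003102 = 0.003102 hr

Final: 0.003102 hr


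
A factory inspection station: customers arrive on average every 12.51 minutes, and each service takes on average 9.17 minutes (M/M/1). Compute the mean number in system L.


λ = 60/12.51 = 4.7962 /hr
μ = 60/9.17 = 6.5431 /hr
ρ = λ/μ = 4.7962/6.5431 = 0.7330
L = ρ/(1−ρ) = 0.7330/0.2670 = 2.7455

Final: 2.7455


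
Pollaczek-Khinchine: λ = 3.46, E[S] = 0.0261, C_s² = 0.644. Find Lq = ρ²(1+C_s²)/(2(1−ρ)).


ρ = λ·E[S] = 3.46·0.0261 = 0.09031
Lq = ρ²(1+C_s²)/(2(1−ρ)) = 0.008155·(1+0.644)/(2·0.9097)
= 0.008155·1.6440/1.8194 = 0.007369

Final: 0.007369


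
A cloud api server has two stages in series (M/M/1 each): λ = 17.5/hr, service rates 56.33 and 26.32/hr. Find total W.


Each node sees arrival rate λ = 17.5/hr (tandem ⇒ throughput preserved).
W₁ = 1/(μ₁−λ) = 1/(56.33−17.5) = 0.02575 hr
W₂ = 1/(μ₂−λ) = 1/(26.32−17.5) = 0.11338 hr
W_total = W₁ + W₂ = 0.02575 + 0.11338 = 0.13913 hr

Final: 0.13913 hr


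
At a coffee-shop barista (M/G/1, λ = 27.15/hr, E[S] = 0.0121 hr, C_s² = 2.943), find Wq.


ρ = λ·E[S] = 27.15·0.0121 = 0.3285
E[S²] = E[S]²(1+C_s²) = 0.0121²·(1+2.943) = 0.0005773
Wq = λ·E[S²]/(2(1−ρ)) = 27.15·0.0005773/(2·0.6715) = 0.01167 hr

Final: 0.01167 hr


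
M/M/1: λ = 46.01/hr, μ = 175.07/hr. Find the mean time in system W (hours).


W = 1/(μ−λ) = 1/(175.07 − 46.01) = 1/129.06 = 0.007748 hr

Final: 0.007748 hr


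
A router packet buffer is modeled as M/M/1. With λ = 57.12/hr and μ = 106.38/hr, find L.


ρ = λ/μ = 57.12/106.38 = 0.5369
L = ρ/(1−ρ) = 0.5369/(1 − 0.5369) = 0.5369/0.4631 = 1.1596

Final: 1.1596
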